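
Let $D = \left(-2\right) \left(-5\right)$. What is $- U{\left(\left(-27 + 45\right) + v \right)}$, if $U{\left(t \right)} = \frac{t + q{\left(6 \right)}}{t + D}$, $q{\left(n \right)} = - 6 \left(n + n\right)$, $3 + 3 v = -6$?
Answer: $\frac{57}{25} \approx 2.28$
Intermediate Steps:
$v = -3$ ($v = -1 + \frac{1}{3} \left(-6\right) = -1 - 2 = -3$)
$D = 10$
$q{\left(n \right)} = - 12 n$ ($q{\left(n \right)} = - 6 \cdot 2 n = - 12 n$)
$U{\left(t \right)} = \frac{-72 + t}{10 + t}$ ($U{\left(t \right)} = \frac{t - 72}{t + 10} = \frac{t - 72}{10 + t} = \frac{-72 + t}{10 + t}$)
$- U{\left(\left(-27 + 45\right) + v \right)} = - \frac{-72 + \left(\left(-27 + 45\right) - 3\right)}{10 + \left(\left(-27 + 45\right) - 3\right)} = - \frac{-72 + \left(18 - 3\right)}{10 + \left(18 - 3\right)} = - \frac{-72 + 15}{10 + 15} = - \frac{-57}{25} = \left(-1\right) \left(- \frac{57}{25}\right) = \frac{57}{25}$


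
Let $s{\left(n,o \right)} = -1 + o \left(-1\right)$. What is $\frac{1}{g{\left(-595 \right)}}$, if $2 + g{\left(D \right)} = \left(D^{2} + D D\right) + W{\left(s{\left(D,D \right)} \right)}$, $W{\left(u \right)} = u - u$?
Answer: $\frac{1}{708048} \approx 1.4123 \cdot 10^{-6}$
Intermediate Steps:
$s{\left(n,o \right)} = -1 - o$
$W{\left(u \right)} = 0$
$g{\left(D \right)} = -2 + 2 D^{2}$ ($g{\left(D \right)} = -2 + \left(\left(D^{2} + D D\right) + 0\right) = -2 + \left(\left(D^{2} + D^{2}\right) + 0\right) = -2 + \left(2 D^{2} + 0\right) = -2 + 2 D^{2}$)
$\frac{1}{g{\left(-595 \right)}} = \frac{1}{-2 + 2 \left(-595\right)^{2}} = \frac{1}{-2 + 2 \cdot 354025} = \frac{1}{-2 + 708050} = \frac{1}{708048}$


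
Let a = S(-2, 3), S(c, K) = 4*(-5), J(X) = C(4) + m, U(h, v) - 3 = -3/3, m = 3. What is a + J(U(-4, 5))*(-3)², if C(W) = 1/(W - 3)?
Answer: 16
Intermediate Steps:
U(h, v) = 2 (U(h, v) = 3 - 3/3 = 3 - 3*⅓ = 3 - 1 = 2)
C(W) = 1/(-3 + W)
J(X) = 4 (J(X) = 1/(-3 + 4) + 3 = 1/1 + 3 = 1 + 3 = 4)
S(c, K) = -20
a = -20
a + J(U(-4, 5))*(-3)² = -20 + 4*(-3)² = -20 + 4*9 = -20 + 36 = 16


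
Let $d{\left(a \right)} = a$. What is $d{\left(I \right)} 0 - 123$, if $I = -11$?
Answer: $-123$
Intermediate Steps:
$d{\left(I \right)} 0 - 123 = \left(-11\right) 0 - 123 = 0 - 123 = -123$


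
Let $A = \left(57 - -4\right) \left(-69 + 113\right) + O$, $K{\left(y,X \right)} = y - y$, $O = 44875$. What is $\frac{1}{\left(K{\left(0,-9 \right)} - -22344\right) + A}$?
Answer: $\frac{1}{69903} \approx 1.4306 \cdot 10^{-5}$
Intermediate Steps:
$K{\left(y,X \right)} = 0$
$A = 47559$ ($A = \left(57 - -4\right) \left(-69 + 113\right) + 44875 = \left(57 + 4\right) 44 + 44875 = 61 \cdot 44 + 44875 = 2684 + 44875 = 47559$)
$\frac{1}{\left(K{\left(0,-9 \right)} - -22344\right) + A} = \frac{1}{\left(0 - -22344\right) + 47559} = \frac{1}{\left(0 + 22344\right) + 47559} = \frac{1}{22344 + 47559} = \frac{1}{69903}$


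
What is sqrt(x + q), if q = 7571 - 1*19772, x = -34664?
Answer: I*sqrt(46865) ≈ 216.48*I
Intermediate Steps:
q = -12201 (q = 7571 - 19772 = -12201)
sqrt(x + q) = sqrt(-34664 - 12201) = sqrt(-46865) = I*sqrt(46865)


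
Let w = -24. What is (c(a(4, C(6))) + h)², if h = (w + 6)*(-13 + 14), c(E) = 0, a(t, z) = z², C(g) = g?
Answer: 324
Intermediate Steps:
h = -18 (h = (-24 + 6)*(-13 + 14) = -18*1 = -18)
(c(a(4, C(6))) + h)² = (0 - 18)² = (-18)² = 324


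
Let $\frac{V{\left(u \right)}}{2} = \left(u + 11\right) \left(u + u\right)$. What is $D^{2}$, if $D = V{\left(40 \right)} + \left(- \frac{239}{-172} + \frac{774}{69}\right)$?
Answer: $\frac{1045282762473889}{15649936} \approx 6.6791 \cdot 10^{7}$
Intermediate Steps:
$V{\left(u \right)} = 4 u \left(11 + u\right)$ ($V{\left(u \right)} = 2 \left(u + 11\right) \left(u + u\right) = 2 \left(11 + u\right) 2 u = 2 \cdot 2 u \left(11 + u\right) = 4 u \left(11 + u\right)$)
$D = \frac{32330833}{3956}$ ($D = 4 \cdot 40 \left(11 + 40\right) + \left(- \frac{239}{-172} + \frac{774}{69}\right) = 4 \cdot 40 \cdot 51 + \left(\left(-239\right) \left(- \frac{1}{172}\right) + 774 \cdot \frac{1}{69}\right) = 8160 + \left(\frac{239}{172} + \frac{258}{23}\right) = 8160 + \frac{49873}{3956} = \frac{32330833}{3956} \approx 8172.6$)
$D^{2} = \left(\frac{32330833}{3956}\right)^{2} = \frac{1045282762473889}{15649936}$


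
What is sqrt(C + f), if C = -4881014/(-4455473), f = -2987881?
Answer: 3*I*sqrt(6590346671177485403)/4455473 ≈ 1728.5*I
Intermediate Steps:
C = 4881014/4455473 (C = -4881014*(-1/4455473) = 4881014/4455473 ≈ 1.0955)
sqrt(C + f) = sqrt(4881014/4455473 - 2987881) = sqrt(-13312418241699/4455473) = 3*I*sqrt(6590346671177485403)/4455473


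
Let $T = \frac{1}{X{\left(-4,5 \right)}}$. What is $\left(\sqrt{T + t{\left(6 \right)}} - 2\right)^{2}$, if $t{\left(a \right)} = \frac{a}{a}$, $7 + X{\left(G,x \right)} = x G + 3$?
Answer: $\frac{\left(24 - \sqrt{138}\right)^{2}}{144} \approx 1.0426$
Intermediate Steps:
$X{\left(G,x \right)} = -4 + G x$ ($X{\left(G,x \right)} = -7 + \left(x G + 3\right) = -7 + \left(G x + 3\right) = -7 + \left(3 + G x\right) = -4 + G x$)
$t{\left(a \right)} = 1$
$T = - \frac{1}{24}$ ($T = \frac{1}{-4 - 20} = \frac{1}{-24} = - \frac{1}{24} \approx -0.041667$)
$\left(\sqrt{T + t{\left(6 \right)}} - 2\right)^{2} = \left(\sqrt{- \frac{1}{24} + 1} - 2\right)^{2} = \left(\sqrt{\frac{23}{24}} - 2\right)^{2} = \left(\frac{\sqrt{138}}{12} - 2\right)^{2} = \left(-2 + \frac{\sqrt{138}}{12}\right)^{2}$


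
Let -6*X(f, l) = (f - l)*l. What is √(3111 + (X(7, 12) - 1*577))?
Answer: 4*√159 ≈ 50.438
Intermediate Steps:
X(f, l) = -l*(f - l)/6 (X(f, l) = -(f - l)*l/6 = -l*(f - l)/6)
√(3111 + (X(7, 12) - 1*577)) = √(3111 + ((⅙)*12*(12 - 1*7) - 1*577)) = √(3111 + ((⅙)*12*(12 - 7) - 577)) = √(3111 + ((⅙)*12*5 - 577)) = √(3111 + (10 - 577)) = √(3111 - 567) = √2544 = 4*√159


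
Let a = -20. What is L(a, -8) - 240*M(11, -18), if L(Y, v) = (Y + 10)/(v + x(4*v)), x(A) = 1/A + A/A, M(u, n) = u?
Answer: -118736/45 ≈ -2638.6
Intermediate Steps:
x(A) = 1 + 1/A (x(A) = 1/A + 1 = 1 + 1/A)
L(Y, v) = (10 + Y)/(v + (1 + 4*v)/(4*v)) (L(Y, v) = (Y + 10)/(v + (1 + 4*v)/((4*v))) = (10 + Y)/(v + (1/(4*v))*(1 + 4*v)) = (10 + Y)/(v + (1 + 4*v)/(4*v)))
L(a, -8) - 240*M(11, -18) = 4*(-8)*(10 - 20)/(1 + 4*(-8) + 4*(-8)²) - 240*11 = 4*(-8)*(-10)/(1 - 32 + 4*64) - 2640 = 4*(-8)*(-10)/(1 - 32 + 256) - 2640 = 4*(-8)*(-10)/225 - 2640 = 4*(-8)*(1/225)*(-10) - 2640 = 64/45 - 2640 = -118736/45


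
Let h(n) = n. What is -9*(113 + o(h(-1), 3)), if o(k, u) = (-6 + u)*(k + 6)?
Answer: -882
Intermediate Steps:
o(k, u) = (-6 + u)*(6 + k)
-9*(113 + o(h(-1), 3)) = -9*(113 + (-36 - 6*(-1) + 6*3 - 1*3)) = -9*(113 + (-36 + 6 + 18 - 3)) = -9*(113 - 15) = -9*98 = -882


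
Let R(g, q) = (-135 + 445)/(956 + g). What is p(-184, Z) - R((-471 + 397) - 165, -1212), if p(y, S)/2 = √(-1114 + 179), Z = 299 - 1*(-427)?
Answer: -310/717 + 2*I*√935 ≈ -0.43236 + 61.156*I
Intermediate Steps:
Z = 726 (Z = 299 + 427 = 726)
p(y, S) = 2*I*√935 (p(y, S) = 2*√(-1114 + 179) = 2*√(-935) = 2*(I*√935) = 2*I*√935)
R(g, q) = 310/(956 + g)
p(-184, Z) - R((-471 + 397) - 165, -1212) = 2*I*√935 - 310/(956 + ((-471 + 397) - 165)) = 2*I*√935 - 310/(956 + (-74 - 165)) = 2*I*√935 - 310/(956 - 239) = 2*I*√935 - 310/717 = -310/717 + 2*I*√935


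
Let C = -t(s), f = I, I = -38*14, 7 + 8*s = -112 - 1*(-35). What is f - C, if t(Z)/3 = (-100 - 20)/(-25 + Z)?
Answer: -37052/71 ≈ -521.86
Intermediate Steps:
s = -21/2 (s = -7/8 + (-112 - 1*(-35))/8 = -7/8 + (-112 + 35)/8 = -7/8 + (⅛)*(-77) = -7/8 - 77/8 = -21/2 ≈ -10.500)
I = -532
t(Z) = -360/(-25 + Z) (t(Z) = 3*((-100 - 20)/(-25 + Z)) = 3*(-120/(-25 + Z)) = -360/(-25 + Z))
f = -532
C = -720/71 (C = -(-360)/(-25 - 21/2) = -(-360)/(-71/2) = -(-360)*(-2)/71 = -1*720/71 = -720/71 ≈ -10.141)
f - C = -532 - 1*(-720/71) = -532 + 720/71 = -37052/71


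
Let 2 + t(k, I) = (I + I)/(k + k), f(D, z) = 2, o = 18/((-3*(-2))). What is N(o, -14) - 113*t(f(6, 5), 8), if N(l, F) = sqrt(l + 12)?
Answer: -226 + sqrt(15) ≈ -222.13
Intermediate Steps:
o = 3 (o = 18/6 = 18*(1/6) = 3)
t(k, I) = -2 + I/k (t(k, I) = -2 + (I + I)/(k + k) = -2 + (2*I)/((2*k)) = -2 + (2*I)*(1/(2*k)) = -2 + I/k)
N(l, F) = sqrt(12 + l)
N(o, -14) - 113*t(f(6, 5), 8) = sqrt(12 + 3) - 113*(-2 + 8/2) = sqrt(15) - 113*(-2 + 8*(1/2)) = sqrt(15) - 113*(-2 + 4) = sqrt(15) - 113*2 = sqrt(15) - 226 = -226 + sqrt(15)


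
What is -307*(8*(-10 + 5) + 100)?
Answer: -18420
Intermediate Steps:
-307*(8*(-10 + 5) + 100) = -307*(8*(-5) + 100) = -307*(-40 + 100) = -307*60 = -18420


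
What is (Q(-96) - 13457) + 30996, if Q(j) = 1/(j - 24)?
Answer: 2104679/120 ≈ 17539.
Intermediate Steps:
Q(j) = 1/(-24 + j)
(Q(-96) - 13457) + 30996 = (1/(-24 - 96) - 13457) + 30996 = (1/(-120) - 13457) + 30996 = (-1/120 - 13457) + 30996 = -1614841/120 + 30996 = 2104679/120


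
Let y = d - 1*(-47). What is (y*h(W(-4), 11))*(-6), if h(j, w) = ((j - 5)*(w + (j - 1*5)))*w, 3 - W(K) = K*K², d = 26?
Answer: -21806268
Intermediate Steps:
W(K) = 3 - K³ (W(K) = 3 - K*K² = 3 - K³)
h(j, w) = w*(-5 + j)*(-5 + j + w) (h(j, w) = ((-5 + j)*(w + (j - 5)))*w = ((-5 + j)*(w + (-5 + j)))*w = ((-5 + j)*(-5 + j + w))*w = w*(-5 + j)*(-5 + j + w))
y = 73 (y = 26 - 1*(-47) = 26 + 47 = 73)
(y*h(W(-4), 11))*(-6) = (73*(11*(25 + (3 - 1*(-4)³)² - 10*(3 - 1*(-4)³) - 5*11 + (3 - 1*(-4)³)*11)))*(-6) = (73*(11*(25 + (3 - 1*(-64))² - 10*(3 - 1*(-64)) - 55 + (3 - 1*(-64))*11)))*(-6) = (73*(11*(25 + (3 + 64)² - 10*(3 + 64) - 55 + (3 + 64)*11)))*(-6) = (73*(11*(25 + 67² - 10*67 - 55 + 67*11)))*(-6) = (73*(11*(25 + 4489 - 670 - 55 + 737)))*(-6) = (73*(11*4526))*(-6) = (73*49786)*(-6) = 3634378*(-6) = -21806268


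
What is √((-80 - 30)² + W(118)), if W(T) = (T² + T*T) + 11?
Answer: √39959 ≈ 199.90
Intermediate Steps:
W(T) = 11 + 2*T² (W(T) = (T² + T²) + 11 = 2*T² + 11 = 11 + 2*T²)
√((-80 - 30)² + W(118)) = √((-80 - 30)² + (11 + 2*118²)) = √((-110)² + (11 + 2*13924)) = √(12100 + (11 + 27848)) = √(12100 + 27859) = √39959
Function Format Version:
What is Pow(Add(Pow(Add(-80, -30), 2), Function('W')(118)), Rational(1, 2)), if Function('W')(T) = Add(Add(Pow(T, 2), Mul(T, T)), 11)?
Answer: Pow(39959, Rational(1, 2)) ≈ 199.90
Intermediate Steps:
Function('W')(T) = Add(11, Mul(2, Pow(T, 2))) (Function('W')(T) = Add(Add(Pow(T, 2), Pow(T, 2)), 11) = Add(Mul(2, Pow(T, 2)), 11) = Add(11, Mul(2, Pow(T, 2))))
Pow(Add(Pow(Add(-80, -30), 2), Function('W')(118)), Rational(1, 2)) = Pow(Add(Pow(Add(-80, -30), 2), Add(11, Mul(2, Pow(118, 2)))), Rational(1, 2)) = Pow(Add(Pow(-110, 2), Add(11, Mul(2, 13924))), Rational(1, 2)) = Pow(Add(12100, Add(11, 27848)), Rational(1, 2)) = Pow(Add(12100, 27859), Rational(1, 2)) = Pow(39959, Rational(1, 2))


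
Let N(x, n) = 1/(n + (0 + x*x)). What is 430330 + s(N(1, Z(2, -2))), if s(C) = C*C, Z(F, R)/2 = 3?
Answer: 21086171/49 ≈ 4.3033e+5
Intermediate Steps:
Z(F, R) = 6 (Z(F, R) = 2*3 = 6)
N(x, n) = 1/(n + x²) (N(x, n) = 1/(n + (0 + x²)) = 1/(n + x²))
s(C) = C²
430330 + s(N(1, Z(2, -2))) = 430330 + (1/(6 + 1²))² = 430330 + (1/(6 + 1))² = 430330 + (1/7)² = 430330 + (⅐)² = 430330 + 1/49 = 21086171/49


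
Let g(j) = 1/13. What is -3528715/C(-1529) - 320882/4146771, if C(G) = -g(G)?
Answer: 190226049059563/4146771 ≈ 4.5873e+7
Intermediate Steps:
g(j) = 1/13
C(G) = -1/13 (C(G) = -1*1/13 = -1/13)
-3528715/C(-1529) - 320882/4146771 = -3528715/(-1/13) - 320882/4146771 = -3528715*(-13) - 320882*1/4146771 = 45873295 - 320882/4146771 = 190226049059563/4146771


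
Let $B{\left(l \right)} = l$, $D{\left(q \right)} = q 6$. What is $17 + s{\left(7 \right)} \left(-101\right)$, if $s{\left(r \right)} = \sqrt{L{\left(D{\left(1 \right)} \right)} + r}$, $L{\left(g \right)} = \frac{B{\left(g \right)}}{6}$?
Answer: $17 - 202 \sqrt{2} \approx -268.67$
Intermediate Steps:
$D{\left(q \right)} = 6 q$
$L{\left(g \right)} = \frac{g}{6}$
$s{\left(r \right)} = \sqrt{1 + r}$ ($s{\left(r \right)} = \sqrt{\frac{6 \cdot 1}{6} + r} = \sqrt{\frac{1}{6} \cdot 6 + r} = \sqrt{1 + r}$)
$17 + s{\left(7 \right)} \left(-101\right) = 17 + \sqrt{1 + 7} \left(-101\right) = 17 + \sqrt{8} \left(-101\right) = 17 + 2 \sqrt{2} \left(-101\right) = 17 - 202 \sqrt{2}$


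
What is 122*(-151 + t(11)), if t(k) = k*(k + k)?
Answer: 11102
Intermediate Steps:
t(k) = 2*k**2 (t(k) = k*(2*k) = 2*k**2)
122*(-151 + t(11)) = 122*(-151 + 2*11**2) = 122*(-151 + 2*121) = 122*(-151 + 242) = 122*91 = 11102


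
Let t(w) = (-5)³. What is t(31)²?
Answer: 15625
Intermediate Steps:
t(w) = -125
t(31)² = (-125)² = 15625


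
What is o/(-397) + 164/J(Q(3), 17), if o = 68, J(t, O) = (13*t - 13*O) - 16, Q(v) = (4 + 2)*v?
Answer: -65312/1191 ≈ -54.838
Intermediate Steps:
Q(v) = 6*v
J(t, O) = -16 - 13*O + 13*t (J(t, O) = (-13*O + 13*t) - 16 = -16 - 13*O + 13*t)
o/(-397) + 164/J(Q(3), 17) = 68/(-397) + 164/(-16 - 13*17 + 13*(6*3)) = 68*(-1/397) + 164/(-16 - 221 + 13*18) = -68/397 + 164/(-16 - 221 + 234) = -68/397 + 164/(-3) = -68/397 + 164*(-⅓) = -68/397 - 164/3 = -65312/1191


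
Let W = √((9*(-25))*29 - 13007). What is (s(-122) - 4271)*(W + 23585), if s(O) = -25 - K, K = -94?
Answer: -99104170 - 8404*I*√4883 ≈ -9.9104e+7 - 5.8726e+5*I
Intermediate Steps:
W = 2*I*√4883 (W = √(-225*29 - 13007) = √(-6525 - 13007) = √(-19532) = 2*I*√4883 ≈ 139.76*I)
s(O) = 69 (s(O) = -25 - 1*(-94) = -25 + 94 = 69)
(s(-122) - 4271)*(W + 23585) = (69 - 4271)*(2*I*√4883 + 23585) = -4202*(23585 + 2*I*√4883) = -99104170 - 8404*I*√4883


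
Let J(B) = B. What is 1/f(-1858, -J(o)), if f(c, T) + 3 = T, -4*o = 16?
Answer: 1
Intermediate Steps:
o = -4 (o = -¼*16 = -4)
f(c, T) = -3 + T
1/f(-1858, -J(o)) = 1/(-3 - 1*(-4)) = 1/(-3 + 4) = 1/1 = 1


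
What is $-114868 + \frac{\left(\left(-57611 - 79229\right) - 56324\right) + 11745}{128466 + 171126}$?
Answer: $- \frac{11471238425}{99864} \approx -1.1487 \cdot 10^{5}$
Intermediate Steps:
$-114868 + \frac{\left(\left(-57611 - 79229\right) - 56324\right) + 11745}{128466 + 171126} = -114868 + \frac{\left(-136840 - 56324\right) + 11745}{299592} = -114868 + \left(-193164 + 11745\right) \frac{1}{299592} = -114868 - \frac{60473}{99864} = - \frac{11471238425}{99864}$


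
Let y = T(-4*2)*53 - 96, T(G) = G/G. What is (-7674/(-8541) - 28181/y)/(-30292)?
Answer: -80341301/3708376932 ≈ -0.021665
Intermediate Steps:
T(G) = 1
y = -43 (y = 1*53 - 96 = 53 - 96 = -43)
(-7674/(-8541) - 28181/y)/(-30292) = (-7674/(-8541) - 28181/(-43))/(-30292) = (-7674*(-1/8541) - 28181*(-1/43))*(-1/30292) = (2558/2847 + 28181/43)*(-1/30292) = (80341301/122421)*(-1/30292) = -80341301/3708376932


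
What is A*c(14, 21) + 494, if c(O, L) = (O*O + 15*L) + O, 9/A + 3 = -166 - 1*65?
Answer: 12319/26 ≈ 473.81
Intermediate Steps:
A = -1/26 (A = 9/(-3 + (-166 - 1*65)) = 9/(-3 + (-166 - 65)) = 9/(-3 - 231) = 9/(-234) = 9*(-1/234) = -1/26 ≈ -0.038462)
c(O, L) = O + O² + 15*L (c(O, L) = (O² + 15*L) + O = O + O² + 15*L)
A*c(14, 21) + 494 = -(14 + 14² + 15*21)/26 + 494 = -(14 + 196 + 315)/26 + 494 = -1/26*525 + 494 = -525/26 + 494 = 12319/26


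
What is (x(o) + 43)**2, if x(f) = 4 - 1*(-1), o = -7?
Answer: 2304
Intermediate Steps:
x(f) = 5 (x(f) = 4 + 1 = 5)
(x(o) + 43)**2 = (5 + 43)**2 = 48**2 = 2304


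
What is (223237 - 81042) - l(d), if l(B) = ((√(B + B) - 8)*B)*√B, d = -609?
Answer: 142195 - 370881*√2 - 4872*I*√609 ≈ -3.8231e+5 - 1.2023e+5*I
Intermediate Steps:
l(B) = B^(3/2)*(-8 + √2*√B) (l(B) = ((√(2*B) - 8)*B)*√B = ((√2*√B - 8)*B)*√B = ((-8 + √2*√B)*B)*√B = (B*(-8 + √2*√B))*√B = B^(3/2)*(-8 + √2*√B))
(223237 - 81042) - l(d) = (223237 - 81042) - (-(-4872)*I*√609 + √2*(-609)²) = 142195 - (-(-4872)*I*√609 + √2*370881) = 142195 - (4872*I*√609 + 370881*√2) = 142195 - (370881*√2 + 4872*I*√609) = 142195 + (-370881*√2 - 4872*I*√609) = 142195 - 370881*√2 - 4872*I*√609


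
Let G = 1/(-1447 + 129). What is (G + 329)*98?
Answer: 21247429/659 ≈ 32242.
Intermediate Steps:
G = -1/1318 (G = 1/(-1318) = -1/1318 ≈ -0.00075873)
(G + 329)*98 = (-1/1318 + 329)*98 = (433621/1318)*98 = 21247429/659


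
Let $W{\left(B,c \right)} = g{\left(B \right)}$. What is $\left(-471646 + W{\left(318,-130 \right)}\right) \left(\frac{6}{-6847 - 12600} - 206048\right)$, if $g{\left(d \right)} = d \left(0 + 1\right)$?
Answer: $\frac{1888618583673536}{19447} \approx 9.7116 \cdot 10^{10}$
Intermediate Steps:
$g{\left(d \right)} = d$ ($g{\left(d \right)} = d 1 = d$)
$W{\left(B,c \right)} = B$
$\left(-471646 + W{\left(318,-130 \right)}\right) \left(\frac{6}{-6847 - 12600} - 206048\right) = \left(-471646 + 318\right) \left(\frac{6}{-6847 - 12600} - 206048\right) = - 471328 \left(\frac{6}{-19447} - 206048\right) = - 471328 \left(6 \left(- \frac{1}{19447}\right) - 206048\right) = - 471328 \left(- \frac{6}{19447} - 206048\right) = \left(-471328\right) \left(- \frac{4007015462}{19447}\right) = \frac{1888618583673536}{19447}$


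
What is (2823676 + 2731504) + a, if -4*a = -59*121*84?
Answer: 5705099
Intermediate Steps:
a = 149919 (a = -(-59*121)*84/4 = -(-7139)*84/4 = -¼*(-599676) = 149919)
(2823676 + 2731504) + a = (2823676 + 2731504) + 149919 = 5555180 + 149919 = 5705099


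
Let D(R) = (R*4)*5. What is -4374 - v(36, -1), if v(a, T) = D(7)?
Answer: -4514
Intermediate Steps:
D(R) = 20*R (D(R) = (4*R)*5 = 20*R)
v(a, T) = 140 (v(a, T) = 20*7 = 140)
-4374 - v(36, -1) = -4374 - 1*140 = -4374 - 140 = -4514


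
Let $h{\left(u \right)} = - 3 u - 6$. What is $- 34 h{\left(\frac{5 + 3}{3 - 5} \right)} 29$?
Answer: $-5916$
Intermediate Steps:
$h{\left(u \right)} = -6 - 3 u$ ($h{\left(u \right)} = - 3 u - 6 = -6 - 3 u$)
$- 34 h{\left(\frac{5 + 3}{3 - 5} \right)} 29 = - 34 \left(-6 - 3 \frac{5 + 3}{3 - 5}\right) 29 = - 34 \left(-6 - 3 \frac{8}{-2}\right) 29 = - 34 \left(-6 - 3 \cdot 8 \left(- \frac{1}{2}\right)\right) 29 = - 34 \left(-6 - -12\right) 29 = - 34 \left(-6 + 12\right) 29 = \left(-34\right) 6 \cdot 29 = \left(-204\right) 29 = -5916$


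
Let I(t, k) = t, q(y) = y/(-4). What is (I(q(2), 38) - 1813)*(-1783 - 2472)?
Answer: 15432885/2 ≈ 7.7164e+6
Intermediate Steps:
q(y) = -y/4 (q(y) = y*(-¼) = -y/4)
(I(q(2), 38) - 1813)*(-1783 - 2472) = (-¼*2 - 1813)*(-1783 - 2472) = (-½ - 1813)*(-4255) = -3627/2*(-4255) = 15432885/2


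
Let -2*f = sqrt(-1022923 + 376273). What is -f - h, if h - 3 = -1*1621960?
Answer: 1621957 + 15*I*sqrt(2874)/2 ≈ 1.622e+6 + 402.07*I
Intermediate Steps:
f = -15*I*sqrt(2874)/2 (f = -sqrt(-1022923 + 376273)/2 = -15*I*sqrt(2874)/2 ≈ -402.07*I)
h = -1621957 (h = 3 - 1*1621960 = 3 - 1621960 = -1621957)
-f - h = -(-15)*I*sqrt(2874)/2 - 1*(-1621957) = 15*I*sqrt(2874)/2 + 1621957 = 1621957 + 15*I*sqrt(2874)/2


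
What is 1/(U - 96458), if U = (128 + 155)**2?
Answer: -1/16369 ≈ -6.1091e-5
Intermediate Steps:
U = 80089 (U = 283**2 = 80089)
1/(U - 96458) = 1/(80089 - 96458) = 1/(-16369) = -1/16369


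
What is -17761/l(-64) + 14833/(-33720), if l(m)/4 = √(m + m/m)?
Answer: -14833/33720 + 17761*I*√7/84 ≈ -0.43989 + 559.42*I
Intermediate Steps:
l(m) = 4*√(1 + m) (l(m) = 4*√(m + m/m) = 4*√(m + 1) = 4*√(1 + m))
-17761/l(-64) + 14833/(-33720) = -17761*1/(4*√(1 - 64)) + 14833/(-33720) = -17761*(-I*√7/84) + 14833*(-1/33720) = -17761*(-I*√7/84) - 14833/33720 = -(-17761)*I*√7/84 - 14833/33720 = 17761*I*√7/84 - 14833/33720 = -14833/33720 + 17761*I*√7/84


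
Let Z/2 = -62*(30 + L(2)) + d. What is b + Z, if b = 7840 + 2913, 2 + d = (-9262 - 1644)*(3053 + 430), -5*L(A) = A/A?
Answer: -379820711/5 ≈ -7.5964e+7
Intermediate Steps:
L(A) = -⅕ (L(A) = -A/(5*A) = -⅕*1 = -⅕)
d = -37985600 (d = -2 + (-9262 - 1644)*(3053 + 430) = -2 - 10906*3483 = -2 - 37985598 = -37985600)
Z = -379874476/5 (Z = 2*(-62*(30 - ⅕) - 37985600) = 2*(-62*149/5 - 37985600) = 2*(-9238/5 - 37985600) = 2*(-189937238/5) = -379874476/5 ≈ -7.5975e+7)
b = 10753
b + Z = 10753 - 379874476/5 = -379820711/5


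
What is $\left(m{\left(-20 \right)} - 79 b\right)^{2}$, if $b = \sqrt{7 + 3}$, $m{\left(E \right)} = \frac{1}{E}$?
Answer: $\frac{24964001}{400} + \frac{79 \sqrt{10}}{10} \approx 62435.0$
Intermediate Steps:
$b = \sqrt{10} \approx 3.1623$
$\left(m{\left(-20 \right)} - 79 b\right)^{2} = \left(\frac{1}{-20} - 79 \sqrt{10}\right)^{2} = \left(- \frac{1}{20} - 79 \sqrt{10}\right)^{2}$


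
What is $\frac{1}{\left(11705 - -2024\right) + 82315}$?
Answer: $\frac{1}{96044} \approx 1.0412 \cdot 10^{-5}$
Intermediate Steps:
$\frac{1}{\left(11705 - -2024\right) + 82315} = \frac{1}{\left(11705 + 2024\right) + 82315} = \frac{1}{13729 + 82315} = \frac{1}{96044}$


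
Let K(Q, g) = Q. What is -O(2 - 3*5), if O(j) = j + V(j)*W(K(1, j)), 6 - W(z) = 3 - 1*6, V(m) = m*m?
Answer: -1508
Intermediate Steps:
V(m) = m²
W(z) = 9 (W(z) = 6 - (3 - 1*6) = 6 - (3 - 6) = 6 - 1*(-3) = 6 + 3 = 9)
O(j) = j + 9*j² (O(j) = j + j²*9 = j + 9*j²)
-O(2 - 3*5) = -(2 - 3*5)*(1 + 9*(2 - 3*5)) = -(2 - 15)*(1 + 9*(2 - 15)) = -(-13)*(1 + 9*(-13)) = -(-13)*(1 - 117) = -(-13)*(-116) = -1*1508 = -1508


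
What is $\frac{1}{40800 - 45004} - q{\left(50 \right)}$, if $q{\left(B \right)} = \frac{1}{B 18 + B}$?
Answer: $- \frac{2577}{1996900} \approx -0.0012905$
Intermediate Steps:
$q{\left(B \right)} = \frac{1}{19 B}$ ($q{\left(B \right)} = \frac{1}{18 B + B} = \frac{1}{19 B}$)
$\frac{1}{40800 - 45004} - q{\left(50 \right)} = \frac{1}{40800 - 45004} - \frac{1}{19 \cdot 50} = \frac{1}{-4204} - \frac{1}{19} \cdot \frac{1}{50} = - \frac{1}{4204} - \frac{1}{950} = - \frac{2577}{1996900}$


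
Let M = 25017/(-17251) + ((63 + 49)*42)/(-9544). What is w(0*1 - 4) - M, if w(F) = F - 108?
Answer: -2265020747/20580443 ≈ -110.06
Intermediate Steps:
w(F) = -108 + F
M = -39988869/20580443 (M = 25017*(-1/17251) + (112*42)*(-1/9544) = -25017/17251 + 4704*(-1/9544) = -25017/17251 - 588/1193 = -39988869/20580443 ≈ -1.9431)
w(0*1 - 4) - M = (-108 + (0*1 - 4)) - 1*(-39988869/20580443) = (-108 + (0 - 4)) + 39988869/20580443 = (-108 - 4) + 39988869/20580443 = -112 + 39988869/20580443 = -2265020747/20580443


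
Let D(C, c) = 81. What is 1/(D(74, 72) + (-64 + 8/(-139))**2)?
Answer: 19321/80846217 ≈ 0.00023898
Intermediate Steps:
1/(D(74, 72) + (-64 + 8/(-139))**2) = 1/(81 + (-64 + 8/(-139))**2) = 1/(81 + (-64 + 8*(-1/139))**2) = 1/(81 + (-64 - 8/139)**2) = 1/(81 + (-8904/139)**2) = 1/(81 + 79281216/19321) = 1/(80846217/19321) = 19321/80846217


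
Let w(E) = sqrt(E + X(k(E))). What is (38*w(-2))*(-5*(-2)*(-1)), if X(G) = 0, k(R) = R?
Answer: -380*I*sqrt(2) ≈ -537.4*I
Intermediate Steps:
w(E) = sqrt(E) (w(E) = sqrt(E + 0) = sqrt(E))
(38*w(-2))*(-5*(-2)*(-1)) = (38*sqrt(-2))*(-5*(-2)*(-1)) = (38*(I*sqrt(2)))*(-5*(-2)*(-1)) = (38*I*sqrt(2))*(10*(-1)) = (38*I*sqrt(2))*(-10) = -380*I*sqrt(2)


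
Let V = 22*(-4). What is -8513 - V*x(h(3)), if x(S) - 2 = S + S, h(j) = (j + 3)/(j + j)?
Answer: -8161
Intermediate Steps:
V = -88
h(j) = (3 + j)/(2*j) (h(j) = (3 + j)/((2*j)) = (3 + j)*(1/(2*j)) = (3 + j)/(2*j))
x(S) = 2 + 2*S (x(S) = 2 + (S + S) = 2 + 2*S)
-8513 - V*x(h(3)) = -8513 - (-88)*(2 + 2*((1/2)*(3 + 3)/3)) = -8513 - (-88)*(2 + 2*((1/2)*(1/3)*6)) = -8513 - (-88)*(2 + 2*1) = -8513 - (-88)*(2 + 2) = -8513 - (-88)*4 = -8513 - 1*(-352) = -8513 + 352 = -8161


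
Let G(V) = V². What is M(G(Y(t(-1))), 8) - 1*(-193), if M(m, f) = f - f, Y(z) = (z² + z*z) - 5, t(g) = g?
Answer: 193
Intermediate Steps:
Y(z) = -5 + 2*z² (Y(z) = (z² + z²) - 5 = 2*z² - 5 = -5 + 2*z²)
M(m, f) = 0
M(G(Y(t(-1))), 8) - 1*(-193) = 0 - 1*(-193) = 0 + 193 = 193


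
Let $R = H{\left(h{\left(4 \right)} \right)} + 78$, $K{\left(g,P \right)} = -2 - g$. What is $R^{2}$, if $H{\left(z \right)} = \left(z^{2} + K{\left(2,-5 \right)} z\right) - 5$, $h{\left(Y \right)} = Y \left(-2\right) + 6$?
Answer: $7225$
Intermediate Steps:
$h{\left(Y \right)} = 6 - 2 Y$ ($h{\left(Y \right)} = - 2 Y + 6 = 6 - 2 Y$)
$H{\left(z \right)} = -5 + z^{2} - 4 z$ ($H{\left(z \right)} = \left(z^{2} + \left(-2 - 2\right) z\right) - 5 = \left(z^{2} - 4 z\right) - 5 = -5 + z^{2} - 4 z$)
$R = 85$ ($R = \left(-5 + \left(6 - 8\right)^{2} - 4 \left(6 - 8\right)\right) + 78 = \left(-5 + \left(-2\right)^{2} - -8\right) + 78 = \left(-5 + 4 + 8\right) + 78 = 7 + 78 = 85$)
$R^{2} = 85^{2} = 7225$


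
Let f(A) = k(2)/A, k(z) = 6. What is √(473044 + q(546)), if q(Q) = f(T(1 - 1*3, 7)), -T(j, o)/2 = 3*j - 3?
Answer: √4257399/3 ≈ 687.78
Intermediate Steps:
T(j, o) = 6 - 6*j (T(j, o) = -2*(3*j - 3) = -2*(-3 + 3*j) = 6 - 6*j)
f(A) = 6/A
q(Q) = ⅓ (q(Q) = 6/(6 - 6*(1 - 1*3)) = 6/(6 - 6*(1 - 3)) = 6/(6 - 6*(-2)) = 6/(6 + 12) = 6/18 = 6*(1/18) = ⅓)
√(473044 + q(546)) = √(473044 + ⅓) = √(1419133/3) = √4257399/3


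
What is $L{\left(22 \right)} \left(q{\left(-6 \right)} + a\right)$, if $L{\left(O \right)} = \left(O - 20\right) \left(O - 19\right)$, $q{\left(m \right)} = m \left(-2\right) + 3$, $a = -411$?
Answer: $-2376$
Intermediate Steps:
$q{\left(m \right)} = 3 - 2 m$ ($q{\left(m \right)} = - 2 m + 3 = 3 - 2 m$)
$L{\left(O \right)} = \left(-20 + O\right) \left(-19 + O\right)$
$L{\left(22 \right)} \left(q{\left(-6 \right)} + a\right) = \left(380 + 22^{2} - 858\right) \left(\left(3 - -12\right) - 411\right) = \left(380 + 484 - 858\right) \left(\left(3 + 12\right) - 411\right) = 6 \left(15 - 411\right) = 6 \left(-396\right) = -2376$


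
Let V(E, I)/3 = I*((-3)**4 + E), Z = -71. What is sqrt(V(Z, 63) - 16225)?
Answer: I*sqrt(14335) ≈ 119.73*I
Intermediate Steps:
V(E, I) = 3*I*(81 + E) (V(E, I) = 3*(I*((-3)**4 + E)) = 3*(I*(81 + E)) = 3*I*(81 + E))
sqrt(V(Z, 63) - 16225) = sqrt(3*63*(81 - 71) - 16225) = sqrt(3*63*10 - 16225) = sqrt(1890 - 16225) = sqrt(-14335) = I*sqrt(14335)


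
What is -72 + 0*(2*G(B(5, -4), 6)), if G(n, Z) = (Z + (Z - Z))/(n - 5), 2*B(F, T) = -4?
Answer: -72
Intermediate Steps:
B(F, T) = -2 (B(F, T) = (½)*(-4) = -2)
G(n, Z) = Z/(-5 + n) (G(n, Z) = (Z + 0)/(-5 + n) = Z/(-5 + n))
-72 + 0*(2*G(B(5, -4), 6)) = -72 + 0*(2*(6/(-5 - 2))) = -72 + 0*(2*(6/(-7))) = -72 + 0*(2*(6*(-⅐))) = -72 + 0*(2*(-6/7)) = -72 + 0*(-12/7) = -72 + 0 = -72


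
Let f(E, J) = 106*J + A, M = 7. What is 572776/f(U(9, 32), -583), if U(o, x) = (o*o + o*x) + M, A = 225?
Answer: -572776/61573 ≈ -9.3024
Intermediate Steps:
U(o, x) = 7 + o² + o*x (U(o, x) = (o*o + o*x) + 7 = (o² + o*x) + 7 = 7 + o² + o*x)
f(E, J) = 225 + 106*J (f(E, J) = 106*J + 225 = 225 + 106*J)
572776/f(U(9, 32), -583) = 572776/(225 + 106*(-583)) = 572776/(225 - 61798) = 572776/(-61573) = 572776*(-1/61573) = -572776/61573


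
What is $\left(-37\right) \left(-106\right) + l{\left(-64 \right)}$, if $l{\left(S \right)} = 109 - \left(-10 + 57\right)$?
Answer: $3984$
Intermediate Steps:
$l{\left(S \right)} = 62$ ($l{\left(S \right)} = 109 - 47 = 62$)
$\left(-37\right) \left(-106\right) + l{\left(-64 \right)} = \left(-37\right) \left(-106\right) + 62 = 3922 + 62 = 3984$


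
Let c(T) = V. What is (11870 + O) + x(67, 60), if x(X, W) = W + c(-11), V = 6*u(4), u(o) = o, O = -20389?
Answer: -8435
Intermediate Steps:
V = 24 (V = 6*4 = 24)
c(T) = 24
x(X, W) = 24 + W (x(X, W) = W + 24 = 24 + W)
(11870 + O) + x(67, 60) = (11870 - 20389) + (24 + 60) = -8519 + 84 = -8435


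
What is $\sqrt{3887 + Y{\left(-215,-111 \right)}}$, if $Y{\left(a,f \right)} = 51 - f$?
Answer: $\sqrt{4049} \approx 63.632$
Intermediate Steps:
$\sqrt{3887 + Y{\left(-215,-111 \right)}} = \sqrt{3887 + \left(51 - -111\right)} = \sqrt{3887 + \left(51 + 111\right)} = \sqrt{3887 + 162} = \sqrt{4049}$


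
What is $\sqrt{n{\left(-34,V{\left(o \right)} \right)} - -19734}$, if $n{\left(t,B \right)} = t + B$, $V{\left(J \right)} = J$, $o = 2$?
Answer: $\sqrt{19702} \approx 140.36$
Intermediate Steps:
$n{\left(t,B \right)} = B + t$
$\sqrt{n{\left(-34,V{\left(o \right)} \right)} - -19734} = \sqrt{\left(2 - 34\right) - -19734} = \sqrt{-32 + 19734} = \sqrt{19702}$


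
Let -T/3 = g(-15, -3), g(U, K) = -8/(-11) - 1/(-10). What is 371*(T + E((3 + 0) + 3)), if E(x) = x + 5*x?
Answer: 1367877/110 ≈ 12435.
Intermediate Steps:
g(U, K) = 91/110 (g(U, K) = -8*(-1/11) - 1*(-1/10) = 8/11 + 1/10 = 91/110)
E(x) = 6*x
T = -273/110 (T = -3*91/110 = -273/110 ≈ -2.4818)
371*(T + E((3 + 0) + 3)) = 371*(-273/110 + 6*((3 + 0) + 3)) = 371*(-273/110 + 6*(3 + 3)) = 371*(-273/110 + 6*6) = 371*(-273/110 + 36) = 371*(3687/110) = 1367877/110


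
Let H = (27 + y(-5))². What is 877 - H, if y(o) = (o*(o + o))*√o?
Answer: 12648 - 2700*I*√5 ≈ 12648.0 - 6037.4*I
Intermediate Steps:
y(o) = 2*o^(5/2) (y(o) = (o*(2*o))*√o = (2*o²)*√o = 2*o^(5/2))
H = (27 + 50*I*√5)² (H = (27 + 2*(-5)^(5/2))² = (27 + 2*(25*I*√5))² = (27 + 50*I*√5)² ≈ -11771.0 + 6037.4*I)
877 - H = 877 - (-11771 + 2700*I*√5) = 877 + (11771 - 2700*I*√5) = 12648 - 2700*I*√5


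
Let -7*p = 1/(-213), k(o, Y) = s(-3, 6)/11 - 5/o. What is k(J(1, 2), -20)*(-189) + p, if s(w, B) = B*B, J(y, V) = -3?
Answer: -15311068/16401 ≈ -933.54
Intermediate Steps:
s(w, B) = B²
k(o, Y) = 36/11 - 5/o (k(o, Y) = 6²/11 - 5/o = 36*(1/11) - 5/o = 36/11 - 5/o)
p = 1/1491 (p = -⅐/(-213) = -⅐*(-1/213) = 1/1491 ≈ 0.00067069)
k(J(1, 2), -20)*(-189) + p = (36/11 - 5/(-3))*(-189) + 1/1491 = (36/11 - 5*(-⅓))*(-189) + 1/1491 = (36/11 + 5/3)*(-189) + 1/1491 = (163/33)*(-189) + 1/1491 = -10269/11 + 1/1491 = -15311068/16401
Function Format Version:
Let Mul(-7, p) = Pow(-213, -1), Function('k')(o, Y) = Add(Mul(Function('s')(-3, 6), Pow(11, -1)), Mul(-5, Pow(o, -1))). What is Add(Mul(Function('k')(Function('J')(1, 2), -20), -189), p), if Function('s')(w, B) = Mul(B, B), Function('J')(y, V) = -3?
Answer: Rational(-15311068, 16401) ≈ -933.54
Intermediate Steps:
Function('s')(w, B) = Pow(B, 2)
Function('k')(o, Y) = Add(Rational(36, 11), Mul(-5, Pow(o, -1))) (Function('k')(o, Y) = Add(Mul(Pow(6, 2), Pow(11, -1)), Mul(-5, Pow(o, -1))) = Add(Mul(36, Rational(1, 11)), Mul(-5, Pow(o, -1))) = Add(Rational(36, 11), Mul(-5, Pow(o, -1))))
p = Rational(1, 1491) (p = Mul(Rational(-1, 7), Pow(-213, -1)) = Mul(Rational(-1, 7), Rational(-1, 213)) = Rational(1, 1491) ≈ 0.00067069)
Add(Mul(Function('k')(Function('J')(1, 2), -20), -189), p) = Add(Mul(Add(Rational(36, 11), Mul(-5, Pow(-3, -1))), -189), Rational(1, 1491)) = Add(Mul(Add(Rational(36, 11), Mul(-5, Rational(-1, 3))), -189), Rational(1, 1491)) = Add(Mul(Add(Rational(36, 11), Rational(5, 3)), -189), Rational(1, 1491)) = Add(Mul(Rational(163, 33), -189), Rational(1, 1491)) = Add(Rational(-10269, 11), Rational(1, 1491)) = Rational(-15311068, 16401)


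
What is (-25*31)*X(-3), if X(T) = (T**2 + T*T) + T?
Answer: -11625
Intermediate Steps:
X(T) = T + 2*T**2 (X(T) = (T**2 + T**2) + T = 2*T**2 + T = T + 2*T**2)
(-25*31)*X(-3) = (-25*31)*(-3*(1 + 2*(-3))) = -(-2325)*(1 - 6) = -(-2325)*(-5) = -775*15 = -11625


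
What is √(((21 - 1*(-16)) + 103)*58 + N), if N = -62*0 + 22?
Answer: √8142 ≈ 90.233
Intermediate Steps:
N = 22 (N = 0 + 22 = 22)
√(((21 - 1*(-16)) + 103)*58 + N) = √(((21 - 1*(-16)) + 103)*58 + 22) = √(((21 + 16) + 103)*58 + 22) = √((37 + 103)*58 + 22) = √(140*58 + 22) = √(8120 + 22) = √8142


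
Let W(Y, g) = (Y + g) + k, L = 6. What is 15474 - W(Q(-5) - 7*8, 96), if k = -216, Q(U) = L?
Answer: 15644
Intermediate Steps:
Q(U) = 6
W(Y, g) = -216 + Y + g (W(Y, g) = (Y + g) - 216 = -216 + Y + g)
15474 - W(Q(-5) - 7*8, 96) = 15474 - (-216 + (6 - 7*8) + 96) = 15474 - (-216 + (6 - 56) + 96) = 15474 - (-216 - 50 + 96) = 15474 - 1*(-170) = 15474 + 170 = 15644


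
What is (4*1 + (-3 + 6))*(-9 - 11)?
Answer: -140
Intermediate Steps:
(4*1 + (-3 + 6))*(-9 - 11) = (4 + 3)*(-20) = 7*(-20) = -140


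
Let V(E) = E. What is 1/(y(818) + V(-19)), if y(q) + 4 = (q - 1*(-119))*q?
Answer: 1/766443 ≈ 1.3047e-6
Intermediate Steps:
y(q) = -4 + q*(119 + q) (y(q) = -4 + (q - 1*(-119))*q = -4 + (q + 119)*q = -4 + (119 + q)*q = -4 + q*(119 + q))
1/(y(818) + V(-19)) = 1/((-4 + 818² + 119*818) - 19) = 1/((-4 + 669124 + 97342) - 19) = 1/(766462 - 19) = 1/766443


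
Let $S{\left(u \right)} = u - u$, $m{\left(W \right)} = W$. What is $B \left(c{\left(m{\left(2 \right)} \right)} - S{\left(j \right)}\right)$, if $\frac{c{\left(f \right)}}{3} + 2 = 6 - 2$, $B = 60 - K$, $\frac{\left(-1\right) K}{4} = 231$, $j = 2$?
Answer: $5904$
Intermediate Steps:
$K = -924$ ($K = \left(-4\right) 231 = -924$)
$B = 984$ ($B = 60 - -924 = 60 + 924 = 984$)
$S{\left(u \right)} = 0$
$c{\left(f \right)} = 6$ ($c{\left(f \right)} = -6 + 3 \left(6 - 2\right) = -6 + 3 \cdot 4 = -6 + 12 = 6$)
$B \left(c{\left(m{\left(2 \right)} \right)} - S{\left(j \right)}\right) = 984 \left(6 - 0\right) = 984 \left(6 + 0\right) = 984 \cdot 6 = 5904$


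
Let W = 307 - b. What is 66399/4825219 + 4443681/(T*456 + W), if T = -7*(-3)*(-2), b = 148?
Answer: -7146824291644/30548461489 ≈ -233.95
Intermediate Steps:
W = 159 (W = 307 - 1*148 = 307 - 148 = 159)
T = -42 (T = 21*(-2) = -42)
66399/4825219 + 4443681/(T*456 + W) = 66399/4825219 + 4443681/(-42*456 + 159) = 66399*(1/4825219) + 4443681/(-19152 + 159) = 66399/4825219 + 4443681/(-18993) = 66399/4825219 + 4443681*(-1/18993) = 66399/4825219 - 1481227/6331 = -7146824291644/30548461489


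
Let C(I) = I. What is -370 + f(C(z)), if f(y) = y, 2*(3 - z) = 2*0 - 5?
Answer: -729/2 ≈ -364.50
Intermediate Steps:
z = 11/2 (z = 3 - (2*0 - 5)/2 = 3 - (0 - 5)/2 = 3 - ½*(-5) = 3 + 5/2 = 11/2 ≈ 5.5000)
-370 + f(C(z)) = -370 + 11/2 = -729/2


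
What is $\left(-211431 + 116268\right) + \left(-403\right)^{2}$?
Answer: $67246$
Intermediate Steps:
$\left(-211431 + 116268\right) + \left(-403\right)^{2} = -95163 + 162409 = 67246$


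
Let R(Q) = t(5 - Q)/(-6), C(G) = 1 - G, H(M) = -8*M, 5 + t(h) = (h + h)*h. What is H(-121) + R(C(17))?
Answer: 4931/6 ≈ 821.83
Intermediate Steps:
t(h) = -5 + 2*h**2 (t(h) = -5 + (h + h)*h = -5 + (2*h)*h = -5 + 2*h**2)
R(Q) = 5/6 - (5 - Q)**2/3 (R(Q) = (-5 + 2*(5 - Q)**2)/(-6) = (-5 + 2*(5 - Q)**2)*(-1/6) = 5/6 - (5 - Q)**2/3)
H(-121) + R(C(17)) = -8*(-121) + (5/6 - (-5 + (1 - 1*17))**2/3) = 968 + (5/6 - (-5 + (1 - 17))**2/3) = 968 + (5/6 - (-5 - 16)**2/3) = 968 + (5/6 - 1/3*(-21)**2) = 968 + (5/6 - 1/3*441) = 968 + (5/6 - 147) = 968 - 877/6 = 4931/6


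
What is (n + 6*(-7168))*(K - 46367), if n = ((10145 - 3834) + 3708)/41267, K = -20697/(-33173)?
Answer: 2729842530062073898/1368950191 ≈ 1.9941e+9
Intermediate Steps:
K = 20697/33173 (K = -20697*(-1/33173) = 20697/33173 ≈ 0.62391)
n = 10019/41267 (n = (6311 + 3708)*(1/41267) = 10019*(1/41267) = 10019/41267 ≈ 0.24278)
(n + 6*(-7168))*(K - 46367) = (10019/41267 + 6*(-7168))*(20697/33173 - 46367) = (10019/41267 - 43008)*(-1538111794/33173) = -1774801117/41267*(-1538111794/33173) = 2729842530062073898/1368950191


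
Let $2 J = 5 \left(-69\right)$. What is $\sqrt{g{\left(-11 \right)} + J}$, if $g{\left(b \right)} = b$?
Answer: $\frac{i \sqrt{734}}{2} \approx 13.546 i$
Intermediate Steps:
$J = - \frac{345}{2}$ ($J = \frac{5 \left(-69\right)}{2} = \frac{1}{2} \left(-345\right) = - \frac{345}{2} \approx -172.5$)
$\sqrt{g{\left(-11 \right)} + J} = \sqrt{-11 - \frac{345}{2}} = \sqrt{- \frac{367}{2}} = \frac{i \sqrt{734}}{2}$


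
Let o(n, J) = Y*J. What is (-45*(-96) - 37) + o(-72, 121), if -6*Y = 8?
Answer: 12365/3 ≈ 4121.7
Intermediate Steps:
Y = -4/3 (Y = -⅙*8 = -4/3 ≈ -1.3333)
o(n, J) = -4*J/3
(-45*(-96) - 37) + o(-72, 121) = (-45*(-96) - 37) - 4/3*121 = (4320 - 37) - 484/3 = 4283 - 484/3 = 12365/3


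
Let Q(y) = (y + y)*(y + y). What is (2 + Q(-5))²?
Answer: 10404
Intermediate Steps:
Q(y) = 4*y² (Q(y) = (2*y)*(2*y) = 4*y²)
(2 + Q(-5))² = (2 + 4*(-5)²)² = (2 + 4*25)² = (2 + 100)² = 102² = 10404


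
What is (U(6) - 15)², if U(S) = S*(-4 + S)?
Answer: 9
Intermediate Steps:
(U(6) - 15)² = (6*(-4 + 6) - 15)² = (6*2 - 15)² = (12 - 15)² = (-3)² = 9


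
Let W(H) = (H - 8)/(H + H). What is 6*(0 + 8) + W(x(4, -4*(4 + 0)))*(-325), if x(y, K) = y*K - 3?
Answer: -17943/134 ≈ -133.90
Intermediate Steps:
x(y, K) = -3 + K*y (x(y, K) = K*y - 3 = -3 + K*y)
W(H) = (-8 + H)/(2*H) (W(H) = (-8 + H)/((2*H)) = (-8 + H)*(1/(2*H)) = (-8 + H)/(2*H))
6*(0 + 8) + W(x(4, -4*(4 + 0)))*(-325) = 6*(0 + 8) + ((-8 + (-3 - 4*(4 + 0)*4))/(2*(-3 - 4*(4 + 0)*4)))*(-325) = 6*8 + ((-8 + (-3 - 4*4*4))/(2*(-3 - 4*4*4)))*(-325) = 48 + ((-8 + (-3 - 16*4))/(2*(-3 - 16*4)))*(-325) = 48 + ((-8 + (-3 - 64))/(2*(-3 - 64)))*(-325) = 48 + ((½)*(-8 - 67)/(-67))*(-325) = 48 + ((½)*(-1/67)*(-75))*(-325) = 48 + (75/134)*(-325) = 48 - 24375/134 = -17943/134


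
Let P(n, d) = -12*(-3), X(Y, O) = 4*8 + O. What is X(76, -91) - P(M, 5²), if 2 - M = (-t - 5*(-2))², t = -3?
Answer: -95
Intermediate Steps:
X(Y, O) = 32 + O
M = -167 (M = 2 - (-1*(-3) - 5*(-2))² = 2 - (3 + 10)² = 2 - 1*13² = 2 - 1*169 = 2 - 169 = -167)
P(n, d) = 36
X(76, -91) - P(M, 5²) = (32 - 91) - 1*36 = -59 - 36 = -95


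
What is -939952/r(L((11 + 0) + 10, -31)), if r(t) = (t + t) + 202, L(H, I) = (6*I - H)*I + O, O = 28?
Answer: -234988/3273 ≈ -71.796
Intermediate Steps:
L(H, I) = 28 + I*(-H + 6*I) (L(H, I) = (6*I - H)*I + 28 = (-H + 6*I)*I + 28 = I*(-H + 6*I) + 28 = 28 + I*(-H + 6*I))
r(t) = 202 + 2*t (r(t) = 2*t + 202 = 202 + 2*t)
-939952/r(L((11 + 0) + 10, -31)) = -939952/(202 + 2*(28 + 6*(-31)² - 1*((11 + 0) + 10)*(-31))) = -939952/(202 + 2*(28 + 6*961 - 1*(11 + 10)*(-31))) = -939952/(202 + 2*(28 + 5766 - 1*21*(-31))) = -939952/(202 + 2*(28 + 5766 + 651)) = -939952/(202 + 2*6445) = -939952/(202 + 12890) = -939952/13092 = -939952*1/13092 = -234988/3273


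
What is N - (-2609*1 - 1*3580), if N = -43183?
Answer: -36994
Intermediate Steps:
N - (-2609*1 - 1*3580) = -43183 - (-2609*1 - 1*3580) = -43183 - (-2609 - 3580) = -43183 - 1*(-6189) = -43183 + 6189 = -36994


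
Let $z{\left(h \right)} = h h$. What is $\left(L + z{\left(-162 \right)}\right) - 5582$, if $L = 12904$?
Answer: $33566$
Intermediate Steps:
$z{\left(h \right)} = h^{2}$
$\left(L + z{\left(-162 \right)}\right) - 5582 = \left(12904 + \left(-162\right)^{2}\right) - 5582 = \left(12904 + 26244\right) - 5582 = 39148 - 5582 = 33566$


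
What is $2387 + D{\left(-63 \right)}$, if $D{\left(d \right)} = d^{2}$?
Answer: $6356$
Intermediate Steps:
$2387 + D{\left(-63 \right)} = 2387 + \left(-63\right)^{2} = 2387 + 3969 = 6356$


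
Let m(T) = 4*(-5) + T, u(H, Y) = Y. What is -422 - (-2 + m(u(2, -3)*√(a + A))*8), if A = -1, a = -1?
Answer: -260 + 24*I*√2 ≈ -260.0 + 33.941*I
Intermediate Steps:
m(T) = -20 + T
-422 - (-2 + m(u(2, -3)*√(a + A))*8) = -422 - (-2 + (-20 - 3*√(-1 - 1))*8) = -422 - (-2 + (-20 - 3*I*√2)*8) = -422 - (-2 + (-160 - 24*I*√2)) = -422 - (-162 - 24*I*√2) = -422 + (162 + 24*I*√2) = -260 + 24*I*√2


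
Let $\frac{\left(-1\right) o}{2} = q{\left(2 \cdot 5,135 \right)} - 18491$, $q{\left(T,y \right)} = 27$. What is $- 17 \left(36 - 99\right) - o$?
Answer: $-35857$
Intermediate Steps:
$o = 36928$ ($o = - 2 \left(27 - 18491\right) = \left(-2\right) \left(-18464\right) = 36928$)
$- 17 \left(36 - 99\right) - o = - 17 \left(36 - 99\right) - 36928 = \left(-17\right) \left(-63\right) - 36928 = 1071 - 36928 = -35857$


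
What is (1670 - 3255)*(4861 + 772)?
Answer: -8928305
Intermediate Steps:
(1670 - 3255)*(4861 + 772) = -1585*5633 = -8928305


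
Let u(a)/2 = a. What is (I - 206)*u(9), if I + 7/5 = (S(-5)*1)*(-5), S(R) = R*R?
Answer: -29916/5 ≈ -5983.2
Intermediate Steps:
u(a) = 2*a
S(R) = R**2
I = -632/5 (I = -7/5 + ((-5)**2*1)*(-5) = -7/5 + (25*1)*(-5) = -7/5 + 25*(-5) = -7/5 - 125 = -632/5 ≈ -126.40)
(I - 206)*u(9) = (-632/5 - 206)*(2*9) = -1662/5*18 = -29916/5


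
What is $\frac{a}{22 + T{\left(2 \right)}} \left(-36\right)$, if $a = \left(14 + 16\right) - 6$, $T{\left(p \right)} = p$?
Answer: $-36$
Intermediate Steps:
$a = 24$ ($a = 30 - 6 = 24$)
$\frac{a}{22 + T{\left(2 \right)}} \left(-36\right) = \frac{1}{22 + 2} \cdot 24 \left(-36\right) = \frac{1}{24} \cdot 24 \left(-36\right) = 1 \left(-36\right) = -36$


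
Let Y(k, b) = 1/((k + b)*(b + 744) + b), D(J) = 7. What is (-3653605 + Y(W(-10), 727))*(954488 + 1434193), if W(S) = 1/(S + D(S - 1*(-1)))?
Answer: -28005555211036923762/3208961 ≈ -8.7273e+12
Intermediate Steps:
W(S) = 1/(7 + S) (W(S) = 1/(S + 7) = 1/(7 + S))
Y(k, b) = 1/(b + (744 + b)*(b + k)) (Y(k, b) = 1/((b + k)*(744 + b) + b) = 1/((744 + b)*(b + k) + b) = 1/(b + (744 + b)*(b + k)))
(-3653605 + Y(W(-10), 727))*(954488 + 1434193) = (-3653605 + 1/(727² + 744/(7 - 10) + 745*727 + 727/(7 - 10)))*(954488 + 1434193) = (-3653605 + 1/(528529 + 744/(-3) + 541615 + 727/(-3)))*2388681 = (-3653605 + 1/(528529 + 744*(-⅓) + 541615 + 727*(-⅓)))*2388681 = (-3653605 + 1/(528529 - 248 + 541615 - 727/3))*2388681 = (-3653605 + 1/(3208961/3))*2388681 = (-3653605 + 3/3208961)*2388681 = -11724275954402/3208961*2388681 = -28005555211036923762/3208961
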